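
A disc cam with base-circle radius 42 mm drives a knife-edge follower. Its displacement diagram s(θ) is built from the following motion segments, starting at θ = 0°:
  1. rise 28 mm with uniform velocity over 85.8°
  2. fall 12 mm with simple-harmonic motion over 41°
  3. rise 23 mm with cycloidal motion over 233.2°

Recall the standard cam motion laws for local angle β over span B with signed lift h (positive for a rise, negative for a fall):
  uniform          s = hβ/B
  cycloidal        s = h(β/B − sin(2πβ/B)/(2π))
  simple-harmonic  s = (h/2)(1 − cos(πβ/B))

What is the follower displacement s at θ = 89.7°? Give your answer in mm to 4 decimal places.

seg 1 [0°–85.8°] uniform, h=28: full span → s += 28 → s = 28.0000
seg 2 [85.8°–126.8°] simple-harmonic, h=-12: θ=89.7° here. β=3.9, B=41. -12/2·(1 − cos(π·0.0951)) = -0.2659 → s = 27.7341

27.7341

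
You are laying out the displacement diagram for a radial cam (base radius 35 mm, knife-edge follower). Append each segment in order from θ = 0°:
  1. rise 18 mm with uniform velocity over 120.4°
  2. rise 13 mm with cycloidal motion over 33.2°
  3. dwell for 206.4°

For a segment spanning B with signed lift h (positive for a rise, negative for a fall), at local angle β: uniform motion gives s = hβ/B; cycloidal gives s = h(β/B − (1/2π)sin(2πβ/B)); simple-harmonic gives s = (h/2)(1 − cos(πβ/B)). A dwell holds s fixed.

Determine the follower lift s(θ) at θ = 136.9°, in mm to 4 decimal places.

seg 1 [0°–120.4°] uniform, h=18: full span → s += 18 → s = 18.0000
seg 2 [120.4°–153.6°] cycloidal, h=13: θ=136.9° here. β=16.5, B=33.2. 13·(0.4970 − sin(2π·0.4970)/(2π)) = 6.4217 → s = 24.4217

24.4217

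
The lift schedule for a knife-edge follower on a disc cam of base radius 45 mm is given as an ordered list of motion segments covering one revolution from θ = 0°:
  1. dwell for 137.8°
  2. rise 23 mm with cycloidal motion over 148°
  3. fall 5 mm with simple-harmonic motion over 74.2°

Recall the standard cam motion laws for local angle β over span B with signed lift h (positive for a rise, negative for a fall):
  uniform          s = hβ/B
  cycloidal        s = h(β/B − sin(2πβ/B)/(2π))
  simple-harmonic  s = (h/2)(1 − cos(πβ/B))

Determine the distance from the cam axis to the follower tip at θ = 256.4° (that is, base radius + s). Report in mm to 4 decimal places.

seg 1 [0°–137.8°] dwell: s stays 0.0000
seg 2 [137.8°–285.8°] cycloidal, h=23: θ=256.4° here. β=118.6, B=148. 23·(0.8014 − sin(2π·0.8014)/(2π)) = 21.9028 → s = 21.9028
radial distance = base radius + s = 45 + 21.9028 = 66.9028

66.9028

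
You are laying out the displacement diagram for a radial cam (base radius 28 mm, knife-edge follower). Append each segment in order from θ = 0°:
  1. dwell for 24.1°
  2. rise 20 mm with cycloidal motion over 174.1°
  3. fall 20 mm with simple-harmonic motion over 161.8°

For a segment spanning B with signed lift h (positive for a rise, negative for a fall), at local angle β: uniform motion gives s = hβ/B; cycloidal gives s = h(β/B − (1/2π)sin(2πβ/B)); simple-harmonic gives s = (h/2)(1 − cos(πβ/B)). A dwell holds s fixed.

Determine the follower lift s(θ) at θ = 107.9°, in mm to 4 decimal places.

seg 1 [0°–24.1°] dwell: s stays 0.0000
seg 2 [24.1°–198.2°] cycloidal, h=20: θ=107.9° here. β=83.8, B=174.1. 20·(0.4813 − sin(2π·0.4813)/(2π)) = 9.2542 → s = 9.2542

9.2542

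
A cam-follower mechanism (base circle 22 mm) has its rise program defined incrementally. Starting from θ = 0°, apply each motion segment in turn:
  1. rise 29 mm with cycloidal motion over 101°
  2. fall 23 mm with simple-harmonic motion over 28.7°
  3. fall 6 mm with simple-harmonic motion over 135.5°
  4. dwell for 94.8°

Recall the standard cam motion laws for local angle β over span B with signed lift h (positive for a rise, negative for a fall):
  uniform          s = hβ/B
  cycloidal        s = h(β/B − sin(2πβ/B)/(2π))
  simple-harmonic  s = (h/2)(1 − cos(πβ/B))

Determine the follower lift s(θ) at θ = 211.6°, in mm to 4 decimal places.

seg 1 [0°–101°] cycloidal, h=29: full span → s += 29 → s = 29.0000
seg 2 [101°–129.7°] simple-harmonic, h=-23: full span → s += -23 → s = 6.0000
seg 3 [129.7°–265.2°] simple-harmonic, h=-6: θ=211.6° here. β=81.9, B=135.5. -6/2·(1 − cos(π·0.6044)) = -3.9667 → s = 2.0333

2.0333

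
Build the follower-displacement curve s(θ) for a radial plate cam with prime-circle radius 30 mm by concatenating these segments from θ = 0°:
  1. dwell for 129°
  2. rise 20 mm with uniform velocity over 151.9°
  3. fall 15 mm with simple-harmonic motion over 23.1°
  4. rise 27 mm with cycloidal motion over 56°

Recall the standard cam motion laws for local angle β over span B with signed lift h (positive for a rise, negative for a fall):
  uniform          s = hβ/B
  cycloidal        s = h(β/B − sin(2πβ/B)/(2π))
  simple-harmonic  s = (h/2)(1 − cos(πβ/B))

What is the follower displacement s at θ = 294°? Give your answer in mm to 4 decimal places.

seg 1 [0°–129°] dwell: s stays 0.0000
seg 2 [129°–280.9°] uniform, h=20: full span → s += 20 → s = 20.0000
seg 3 [280.9°–304°] simple-harmonic, h=-15: θ=294° here. β=13.1, B=23.1. -15/2·(1 − cos(π·0.5671)) = -9.0693 → s = 10.9307

10.9307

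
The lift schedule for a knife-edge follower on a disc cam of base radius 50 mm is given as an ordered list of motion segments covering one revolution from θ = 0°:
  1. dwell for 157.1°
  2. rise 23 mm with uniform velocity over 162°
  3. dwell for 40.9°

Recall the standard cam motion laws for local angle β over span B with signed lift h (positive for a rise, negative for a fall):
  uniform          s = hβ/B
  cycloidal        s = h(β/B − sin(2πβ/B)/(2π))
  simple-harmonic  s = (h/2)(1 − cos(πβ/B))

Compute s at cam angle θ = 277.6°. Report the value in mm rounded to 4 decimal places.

seg 1 [0°–157.1°] dwell: s stays 0.0000
seg 2 [157.1°–319.1°] uniform, h=23: θ=277.6° here. β=120.5, B=162. 23·120.5/162 = 17.1080 → s = 17.1080

17.1080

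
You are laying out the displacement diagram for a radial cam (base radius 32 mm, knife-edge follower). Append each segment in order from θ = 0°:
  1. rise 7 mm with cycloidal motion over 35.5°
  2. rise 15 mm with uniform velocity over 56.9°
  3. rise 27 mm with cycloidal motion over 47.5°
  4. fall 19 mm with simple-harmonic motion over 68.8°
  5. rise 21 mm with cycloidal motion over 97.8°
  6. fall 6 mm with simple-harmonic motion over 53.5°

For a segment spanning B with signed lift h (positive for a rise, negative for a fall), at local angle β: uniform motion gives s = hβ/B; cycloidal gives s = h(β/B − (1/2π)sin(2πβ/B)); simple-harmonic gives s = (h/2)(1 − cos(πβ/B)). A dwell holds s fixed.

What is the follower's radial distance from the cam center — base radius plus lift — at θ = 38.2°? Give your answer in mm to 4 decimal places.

seg 1 [0°–35.5°] cycloidal, h=7: full span → s += 7 → s = 7.0000
seg 2 [35.5°–92.4°] uniform, h=15: θ=38.2° here. β=2.7, B=56.9. 15·2.7/56.9 = 0.7118 → s = 7.7118
radial distance = base radius + s = 32 + 7.7118 = 39.7118

39.7118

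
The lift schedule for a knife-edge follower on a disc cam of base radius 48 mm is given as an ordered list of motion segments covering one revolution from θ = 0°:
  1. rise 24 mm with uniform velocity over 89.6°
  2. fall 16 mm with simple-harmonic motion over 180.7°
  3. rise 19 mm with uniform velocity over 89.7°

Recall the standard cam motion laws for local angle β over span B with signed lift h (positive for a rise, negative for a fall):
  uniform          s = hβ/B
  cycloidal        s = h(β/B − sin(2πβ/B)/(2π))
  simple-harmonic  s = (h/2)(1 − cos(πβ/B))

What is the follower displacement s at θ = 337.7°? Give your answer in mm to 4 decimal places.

seg 1 [0°–89.6°] uniform, h=24: full span → s += 24 → s = 24.0000
seg 2 [89.6°–270.3°] simple-harmonic, h=-16: full span → s += -16 → s = 8.0000
seg 3 [270.3°–360°] uniform, h=19: θ=337.7° here. β=67.4, B=89.7. 19·67.4/89.7 = 14.2765 → s = 22.2765

22.2765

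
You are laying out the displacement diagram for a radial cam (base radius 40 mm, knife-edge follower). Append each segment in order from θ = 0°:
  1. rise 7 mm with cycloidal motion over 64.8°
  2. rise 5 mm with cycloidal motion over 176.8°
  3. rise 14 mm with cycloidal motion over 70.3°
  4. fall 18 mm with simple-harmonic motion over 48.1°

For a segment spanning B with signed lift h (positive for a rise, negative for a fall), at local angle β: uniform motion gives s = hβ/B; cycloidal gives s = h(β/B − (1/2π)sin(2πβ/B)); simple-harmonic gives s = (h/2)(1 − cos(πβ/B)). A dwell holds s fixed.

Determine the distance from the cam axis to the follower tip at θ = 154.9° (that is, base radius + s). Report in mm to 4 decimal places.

seg 1 [0°–64.8°] cycloidal, h=7: full span → s += 7 → s = 7.0000
seg 2 [64.8°–241.6°] cycloidal, h=5: θ=154.9° here. β=90.1, B=176.8. 5·(0.5096 − sin(2π·0.5096)/(2π)) = 2.5961 → s = 9.5961
radial distance = base radius + s = 40 + 9.5961 = 49.5961

49.5961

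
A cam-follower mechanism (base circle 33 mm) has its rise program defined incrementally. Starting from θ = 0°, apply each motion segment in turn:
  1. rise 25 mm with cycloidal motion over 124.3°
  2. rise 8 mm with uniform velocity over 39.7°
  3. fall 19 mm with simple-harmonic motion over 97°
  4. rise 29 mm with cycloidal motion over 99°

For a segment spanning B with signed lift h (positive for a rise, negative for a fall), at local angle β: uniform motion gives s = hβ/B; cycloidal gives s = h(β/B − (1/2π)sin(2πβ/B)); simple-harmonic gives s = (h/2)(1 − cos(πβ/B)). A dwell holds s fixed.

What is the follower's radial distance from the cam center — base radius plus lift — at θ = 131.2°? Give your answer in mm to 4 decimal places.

seg 1 [0°–124.3°] cycloidal, h=25: full span → s += 25 → s = 25.0000
seg 2 [124.3°–164°] uniform, h=8: θ=131.2° here. β=6.9, B=39.7. 8·6.9/39.7 = 1.3904 → s = 26.3904
radial distance = base radius + s = 33 + 26.3904 = 59.3904

59.3904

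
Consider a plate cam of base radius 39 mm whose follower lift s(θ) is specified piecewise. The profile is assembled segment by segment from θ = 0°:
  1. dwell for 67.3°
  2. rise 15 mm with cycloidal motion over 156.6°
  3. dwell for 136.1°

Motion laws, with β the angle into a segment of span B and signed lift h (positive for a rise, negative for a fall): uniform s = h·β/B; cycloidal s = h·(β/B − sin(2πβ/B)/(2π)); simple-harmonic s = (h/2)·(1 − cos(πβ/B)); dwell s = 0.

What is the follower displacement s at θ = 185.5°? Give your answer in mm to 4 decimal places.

seg 1 [0°–67.3°] dwell: s stays 0.0000
seg 2 [67.3°–223.9°] cycloidal, h=15: θ=185.5° here. β=118.2, B=156.6. 15·(0.7548 − sin(2π·0.7548)/(2π)) = 13.7081 → s = 13.7081

13.7081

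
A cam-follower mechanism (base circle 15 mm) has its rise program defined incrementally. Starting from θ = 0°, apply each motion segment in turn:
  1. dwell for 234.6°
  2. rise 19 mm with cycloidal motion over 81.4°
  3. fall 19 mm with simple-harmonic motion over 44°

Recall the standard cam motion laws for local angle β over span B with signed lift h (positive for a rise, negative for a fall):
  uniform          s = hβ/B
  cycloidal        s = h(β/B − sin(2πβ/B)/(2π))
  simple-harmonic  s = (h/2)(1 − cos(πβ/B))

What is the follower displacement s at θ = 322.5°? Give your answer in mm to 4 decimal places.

seg 1 [0°–234.6°] dwell: s stays 0.0000
seg 2 [234.6°–316°] cycloidal, h=19: full span → s += 19 → s = 19.0000
seg 3 [316°–360°] simple-harmonic, h=-19: θ=322.5° here. β=6.5, B=44. -19/2·(1 − cos(π·0.1477)) = -1.0049 → s = 17.9951

17.9951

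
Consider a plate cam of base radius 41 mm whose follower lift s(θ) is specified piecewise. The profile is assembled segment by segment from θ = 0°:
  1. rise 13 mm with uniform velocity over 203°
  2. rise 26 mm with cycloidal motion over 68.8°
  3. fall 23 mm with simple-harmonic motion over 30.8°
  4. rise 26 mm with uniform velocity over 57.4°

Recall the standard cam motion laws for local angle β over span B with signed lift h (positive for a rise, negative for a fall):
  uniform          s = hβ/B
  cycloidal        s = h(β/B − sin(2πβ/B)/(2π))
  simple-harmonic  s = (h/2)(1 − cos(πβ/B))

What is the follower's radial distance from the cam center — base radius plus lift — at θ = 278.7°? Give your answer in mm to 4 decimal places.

seg 1 [0°–203°] uniform, h=13: full span → s += 13 → s = 13.0000
seg 2 [203°–271.8°] cycloidal, h=26: full span → s += 26 → s = 39.0000
seg 3 [271.8°–302.6°] simple-harmonic, h=-23: θ=278.7° here. β=6.9, B=30.8. -23/2·(1 − cos(π·0.2240)) = -2.7325 → s = 36.2675
radial distance = base radius + s = 41 + 36.2675 = 77.2675

77.2675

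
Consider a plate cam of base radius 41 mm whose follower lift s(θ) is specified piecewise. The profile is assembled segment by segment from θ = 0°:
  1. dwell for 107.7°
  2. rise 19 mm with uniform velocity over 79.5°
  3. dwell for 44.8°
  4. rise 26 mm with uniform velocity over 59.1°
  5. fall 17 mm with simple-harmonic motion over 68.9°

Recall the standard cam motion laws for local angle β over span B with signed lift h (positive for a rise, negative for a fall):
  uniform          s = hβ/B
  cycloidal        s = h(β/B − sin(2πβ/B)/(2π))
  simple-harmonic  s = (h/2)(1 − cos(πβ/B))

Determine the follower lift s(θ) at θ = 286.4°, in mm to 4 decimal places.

seg 1 [0°–107.7°] dwell: s stays 0.0000
seg 2 [107.7°–187.2°] uniform, h=19: full span → s += 19 → s = 19.0000
seg 3 [187.2°–232°] dwell: s stays 19.0000
seg 4 [232°–291.1°] uniform, h=26: θ=286.4° here. β=54.4, B=59.1. 26·54.4/59.1 = 23.9323 → s = 42.9323

42.9323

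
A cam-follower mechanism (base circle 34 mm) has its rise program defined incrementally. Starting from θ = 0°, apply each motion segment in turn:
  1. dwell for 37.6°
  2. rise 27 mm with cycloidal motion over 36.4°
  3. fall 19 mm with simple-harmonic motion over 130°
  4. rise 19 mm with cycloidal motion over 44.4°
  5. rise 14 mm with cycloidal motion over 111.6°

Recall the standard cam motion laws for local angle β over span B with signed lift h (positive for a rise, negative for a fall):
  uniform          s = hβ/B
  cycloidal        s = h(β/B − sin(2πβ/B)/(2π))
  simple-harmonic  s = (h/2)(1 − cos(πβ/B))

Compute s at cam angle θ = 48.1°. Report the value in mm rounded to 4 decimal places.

seg 1 [0°–37.6°] dwell: s stays 0.0000
seg 2 [37.6°–74°] cycloidal, h=27: θ=48.1° here. β=10.5, B=36.4. 27·(0.2885 − sin(2π·0.2885)/(2π)) = 3.6161 → s = 3.6161

3.6161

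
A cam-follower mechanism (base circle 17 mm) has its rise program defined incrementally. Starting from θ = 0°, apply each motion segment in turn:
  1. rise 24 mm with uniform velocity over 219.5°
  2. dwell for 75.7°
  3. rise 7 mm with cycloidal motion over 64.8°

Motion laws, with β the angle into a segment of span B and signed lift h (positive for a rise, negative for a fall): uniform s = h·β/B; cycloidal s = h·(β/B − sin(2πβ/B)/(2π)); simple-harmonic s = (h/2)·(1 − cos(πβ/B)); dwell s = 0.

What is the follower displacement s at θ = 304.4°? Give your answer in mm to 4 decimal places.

seg 1 [0°–219.5°] uniform, h=24: full span → s += 24 → s = 24.0000
seg 2 [219.5°–295.2°] dwell: s stays 24.0000
seg 3 [295.2°–360°] cycloidal, h=7: θ=304.4° here. β=9.2, B=64.8. 7·(0.1420 − sin(2π·0.1420)/(2π)) = 0.1267 → s = 24.1267

24.1267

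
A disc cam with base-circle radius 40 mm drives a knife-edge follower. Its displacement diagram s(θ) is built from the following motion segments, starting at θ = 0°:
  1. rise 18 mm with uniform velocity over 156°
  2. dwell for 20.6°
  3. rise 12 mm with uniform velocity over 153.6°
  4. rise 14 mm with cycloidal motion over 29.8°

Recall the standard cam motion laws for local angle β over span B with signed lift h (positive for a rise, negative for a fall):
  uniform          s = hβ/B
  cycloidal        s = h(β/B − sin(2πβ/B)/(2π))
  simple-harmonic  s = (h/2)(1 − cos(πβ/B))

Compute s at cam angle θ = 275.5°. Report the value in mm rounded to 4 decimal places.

seg 1 [0°–156°] uniform, h=18: full span → s += 18 → s = 18.0000
seg 2 [156°–176.6°] dwell: s stays 18.0000
seg 3 [176.6°–330.2°] uniform, h=12: θ=275.5° here. β=98.9, B=153.6. 12·98.9/153.6 = 7.7266 → s = 25.7266

25.7266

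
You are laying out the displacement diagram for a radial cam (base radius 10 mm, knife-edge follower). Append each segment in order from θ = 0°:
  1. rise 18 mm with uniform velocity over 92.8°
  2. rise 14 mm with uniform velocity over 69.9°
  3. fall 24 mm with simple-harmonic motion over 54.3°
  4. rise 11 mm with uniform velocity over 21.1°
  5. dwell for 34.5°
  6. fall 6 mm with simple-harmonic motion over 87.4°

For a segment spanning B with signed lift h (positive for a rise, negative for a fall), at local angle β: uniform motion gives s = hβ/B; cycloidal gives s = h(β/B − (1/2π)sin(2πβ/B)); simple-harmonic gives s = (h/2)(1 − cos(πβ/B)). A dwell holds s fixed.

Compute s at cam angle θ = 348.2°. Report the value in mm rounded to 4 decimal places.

seg 1 [0°–92.8°] uniform, h=18: full span → s += 18 → s = 18.0000
seg 2 [92.8°–162.7°] uniform, h=14: full span → s += 14 → s = 32.0000
seg 3 [162.7°–217°] simple-harmonic, h=-24: full span → s += -24 → s = 8.0000
seg 4 [217°–238.1°] uniform, h=11: full span → s += 11 → s = 19.0000
seg 5 [238.1°–272.6°] dwell: s stays 19.0000
seg 6 [272.6°–360°] simple-harmonic, h=-6: θ=348.2° here. β=75.6, B=87.4. -6/2·(1 − cos(π·0.8650)) = -5.7342 → s = 13.2658

13.2658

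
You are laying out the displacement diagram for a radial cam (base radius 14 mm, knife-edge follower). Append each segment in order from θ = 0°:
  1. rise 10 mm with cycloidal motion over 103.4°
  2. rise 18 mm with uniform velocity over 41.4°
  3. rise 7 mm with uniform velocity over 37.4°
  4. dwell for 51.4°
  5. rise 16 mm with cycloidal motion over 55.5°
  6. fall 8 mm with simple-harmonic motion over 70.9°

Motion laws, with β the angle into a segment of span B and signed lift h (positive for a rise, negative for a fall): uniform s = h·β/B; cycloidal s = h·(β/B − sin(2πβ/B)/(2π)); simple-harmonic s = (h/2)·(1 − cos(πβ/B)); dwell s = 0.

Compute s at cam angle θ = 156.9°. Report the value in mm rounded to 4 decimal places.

seg 1 [0°–103.4°] cycloidal, h=10: full span → s += 10 → s = 10.0000
seg 2 [103.4°–144.8°] uniform, h=18: full span → s += 18 → s = 28.0000
seg 3 [144.8°–182.2°] uniform, h=7: θ=156.9° here. β=12.1, B=37.4. 7·12.1/37.4 = 2.2647 → s = 30.2647

30.2647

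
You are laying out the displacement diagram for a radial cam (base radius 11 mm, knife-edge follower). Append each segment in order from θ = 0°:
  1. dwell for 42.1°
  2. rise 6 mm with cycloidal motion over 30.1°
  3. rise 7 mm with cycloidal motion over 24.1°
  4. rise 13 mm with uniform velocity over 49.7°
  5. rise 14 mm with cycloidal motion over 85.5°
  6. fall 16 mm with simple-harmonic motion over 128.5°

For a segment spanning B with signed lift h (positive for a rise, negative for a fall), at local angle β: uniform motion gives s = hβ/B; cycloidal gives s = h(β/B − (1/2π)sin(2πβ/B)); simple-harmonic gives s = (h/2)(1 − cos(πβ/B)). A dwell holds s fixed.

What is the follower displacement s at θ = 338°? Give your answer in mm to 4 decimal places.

seg 1 [0°–42.1°] dwell: s stays 0.0000
seg 2 [42.1°–72.2°] cycloidal, h=6: full span → s += 6 → s = 6.0000
seg 3 [72.2°–96.3°] cycloidal, h=7: full span → s += 7 → s = 13.0000
seg 4 [96.3°–146°] uniform, h=13: full span → s += 13 → s = 26.0000
seg 5 [146°–231.5°] cycloidal, h=14: full span → s += 14 → s = 40.0000
seg 6 [231.5°–360°] simple-harmonic, h=-16: θ=338° here. β=106.5, B=128.5. -16/2·(1 − cos(π·0.8288)) = -14.8705 → s = 25.1295

25.1295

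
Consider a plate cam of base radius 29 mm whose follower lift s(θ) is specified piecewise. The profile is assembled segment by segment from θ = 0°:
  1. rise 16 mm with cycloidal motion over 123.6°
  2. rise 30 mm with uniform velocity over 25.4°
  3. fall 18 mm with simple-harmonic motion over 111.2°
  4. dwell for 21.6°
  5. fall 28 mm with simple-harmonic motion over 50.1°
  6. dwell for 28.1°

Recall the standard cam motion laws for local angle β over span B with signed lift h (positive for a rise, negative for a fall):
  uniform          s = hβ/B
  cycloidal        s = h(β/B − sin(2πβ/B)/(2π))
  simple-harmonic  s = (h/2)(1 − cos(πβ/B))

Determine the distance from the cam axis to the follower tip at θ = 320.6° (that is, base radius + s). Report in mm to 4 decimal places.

seg 1 [0°–123.6°] cycloidal, h=16: full span → s += 16 → s = 16.0000
seg 2 [123.6°–149°] uniform, h=30: full span → s += 30 → s = 46.0000
seg 3 [149°–260.2°] simple-harmonic, h=-18: full span → s += -18 → s = 28.0000
seg 4 [260.2°–281.8°] dwell: s stays 28.0000
seg 5 [281.8°–331.9°] simple-harmonic, h=-28: θ=320.6° here. β=38.8, B=50.1. -28/2·(1 − cos(π·0.7745)) = -24.6300 → s = 3.3700
radial distance = base radius + s = 29 + 3.3700 = 32.3700

32.3700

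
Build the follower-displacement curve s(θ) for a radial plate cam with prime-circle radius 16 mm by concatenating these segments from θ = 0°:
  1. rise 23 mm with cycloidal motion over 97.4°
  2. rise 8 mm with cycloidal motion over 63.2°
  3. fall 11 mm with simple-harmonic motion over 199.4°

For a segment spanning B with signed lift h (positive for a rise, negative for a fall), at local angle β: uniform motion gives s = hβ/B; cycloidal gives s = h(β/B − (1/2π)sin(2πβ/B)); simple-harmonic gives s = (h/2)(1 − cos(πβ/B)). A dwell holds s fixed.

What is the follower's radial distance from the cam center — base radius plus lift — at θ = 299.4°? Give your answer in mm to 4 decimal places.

seg 1 [0°–97.4°] cycloidal, h=23: full span → s += 23 → s = 23.0000
seg 2 [97.4°–160.6°] cycloidal, h=8: full span → s += 8 → s = 31.0000
seg 3 [160.6°–360°] simple-harmonic, h=-11: θ=299.4° here. β=138.8, B=199.4. -11/2·(1 − cos(π·0.6961)) = -8.6779 → s = 22.3221
radial distance = base radius + s = 16 + 22.3221 = 38.3221

38.3221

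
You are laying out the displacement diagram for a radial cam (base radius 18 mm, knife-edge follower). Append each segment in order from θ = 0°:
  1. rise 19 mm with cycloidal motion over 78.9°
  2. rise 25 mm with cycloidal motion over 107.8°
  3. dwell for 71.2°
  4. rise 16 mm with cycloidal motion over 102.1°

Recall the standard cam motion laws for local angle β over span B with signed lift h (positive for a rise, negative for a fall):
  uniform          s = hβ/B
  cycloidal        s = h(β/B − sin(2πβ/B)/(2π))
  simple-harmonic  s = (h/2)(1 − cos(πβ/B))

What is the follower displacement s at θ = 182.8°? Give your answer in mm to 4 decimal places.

seg 1 [0°–78.9°] cycloidal, h=19: full span → s += 19 → s = 19.0000
seg 2 [78.9°–186.7°] cycloidal, h=25: θ=182.8° here. β=103.9, B=107.8. 25·(0.9638 − sin(2π·0.9638)/(2π)) = 24.9922 → s = 43.9922

43.9922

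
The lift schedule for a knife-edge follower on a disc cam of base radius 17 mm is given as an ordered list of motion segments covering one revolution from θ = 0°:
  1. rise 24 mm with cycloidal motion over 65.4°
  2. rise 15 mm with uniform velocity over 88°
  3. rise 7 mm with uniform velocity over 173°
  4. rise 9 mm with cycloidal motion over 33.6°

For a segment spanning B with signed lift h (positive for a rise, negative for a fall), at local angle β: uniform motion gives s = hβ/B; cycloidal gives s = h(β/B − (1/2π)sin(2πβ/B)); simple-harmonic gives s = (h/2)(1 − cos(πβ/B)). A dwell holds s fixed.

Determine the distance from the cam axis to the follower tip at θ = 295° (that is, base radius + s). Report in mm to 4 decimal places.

seg 1 [0°–65.4°] cycloidal, h=24: full span → s += 24 → s = 24.0000
seg 2 [65.4°–153.4°] uniform, h=15: full span → s += 15 → s = 39.0000
seg 3 [153.4°–326.4°] uniform, h=7: θ=295° here. β=141.6, B=173. 7·141.6/173 = 5.7295 → s = 44.7295
radial distance = base radius + s = 17 + 44.7295 = 61.7295

61.7295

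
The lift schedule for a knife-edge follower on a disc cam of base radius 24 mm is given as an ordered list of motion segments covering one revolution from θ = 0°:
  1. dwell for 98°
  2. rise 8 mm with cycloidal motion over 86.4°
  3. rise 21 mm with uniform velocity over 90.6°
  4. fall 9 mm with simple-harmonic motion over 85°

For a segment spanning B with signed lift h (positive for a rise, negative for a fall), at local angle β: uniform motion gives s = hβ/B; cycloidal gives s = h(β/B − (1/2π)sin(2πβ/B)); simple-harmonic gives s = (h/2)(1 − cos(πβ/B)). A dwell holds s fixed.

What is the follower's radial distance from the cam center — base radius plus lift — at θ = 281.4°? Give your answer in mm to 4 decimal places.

seg 1 [0°–98°] dwell: s stays 0.0000
seg 2 [98°–184.4°] cycloidal, h=8: full span → s += 8 → s = 8.0000
seg 3 [184.4°–275°] uniform, h=21: full span → s += 21 → s = 29.0000
seg 4 [275°–360°] simple-harmonic, h=-9: θ=281.4° here. β=6.4, B=85. -9/2·(1 − cos(π·0.0753)) = -0.1253 → s = 28.8747
radial distance = base radius + s = 24 + 28.8747 = 52.8747

52.8747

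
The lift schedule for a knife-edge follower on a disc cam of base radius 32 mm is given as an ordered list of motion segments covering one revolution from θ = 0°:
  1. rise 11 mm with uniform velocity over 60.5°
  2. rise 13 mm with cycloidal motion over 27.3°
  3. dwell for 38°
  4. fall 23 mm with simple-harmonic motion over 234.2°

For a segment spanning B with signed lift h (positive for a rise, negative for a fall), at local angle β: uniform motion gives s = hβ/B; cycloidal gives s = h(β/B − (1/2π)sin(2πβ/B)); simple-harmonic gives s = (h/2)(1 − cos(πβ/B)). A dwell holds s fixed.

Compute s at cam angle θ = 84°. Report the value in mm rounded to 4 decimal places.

seg 1 [0°–60.5°] uniform, h=11: full span → s += 11 → s = 11.0000
seg 2 [60.5°–87.8°] cycloidal, h=13: θ=84° here. β=23.5, B=27.3. 13·(0.8608 − sin(2π·0.8608)/(2π)) = 12.7780 → s = 23.7780

23.7780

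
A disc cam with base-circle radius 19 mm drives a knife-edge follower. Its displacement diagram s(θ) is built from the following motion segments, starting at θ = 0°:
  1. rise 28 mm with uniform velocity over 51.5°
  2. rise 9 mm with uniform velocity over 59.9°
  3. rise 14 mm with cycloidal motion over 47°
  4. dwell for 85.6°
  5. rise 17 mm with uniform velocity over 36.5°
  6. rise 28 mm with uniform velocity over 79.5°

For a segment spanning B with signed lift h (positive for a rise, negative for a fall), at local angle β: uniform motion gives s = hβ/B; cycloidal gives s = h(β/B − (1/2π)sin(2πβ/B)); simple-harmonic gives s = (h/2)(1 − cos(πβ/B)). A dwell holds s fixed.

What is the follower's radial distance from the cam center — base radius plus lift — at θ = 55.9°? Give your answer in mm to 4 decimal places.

seg 1 [0°–51.5°] uniform, h=28: full span → s += 28 → s = 28.0000
seg 2 [51.5°–111.4°] uniform, h=9: θ=55.9° here. β=4.4, B=59.9. 9·4.4/59.9 = 0.6611 → s = 28.6611
radial distance = base radius + s = 19 + 28.6611 = 47.6611

47.6611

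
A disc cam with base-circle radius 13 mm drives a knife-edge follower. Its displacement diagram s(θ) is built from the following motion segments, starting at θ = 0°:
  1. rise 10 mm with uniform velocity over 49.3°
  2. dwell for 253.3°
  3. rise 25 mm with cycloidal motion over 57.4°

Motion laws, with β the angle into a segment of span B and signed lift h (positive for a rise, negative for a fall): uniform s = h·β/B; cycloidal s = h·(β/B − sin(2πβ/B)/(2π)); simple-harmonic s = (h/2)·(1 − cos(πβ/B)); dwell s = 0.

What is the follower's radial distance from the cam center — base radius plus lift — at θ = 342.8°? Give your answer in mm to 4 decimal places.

seg 1 [0°–49.3°] uniform, h=10: full span → s += 10 → s = 10.0000
seg 2 [49.3°–302.6°] dwell: s stays 10.0000
seg 3 [302.6°–360°] cycloidal, h=25: θ=342.8° here. β=40.2, B=57.4. 25·(0.7003 − sin(2π·0.7003)/(2π)) = 21.2955 → s = 31.2955
radial distance = base radius + s = 13 + 31.2955 = 44.2955

44.2955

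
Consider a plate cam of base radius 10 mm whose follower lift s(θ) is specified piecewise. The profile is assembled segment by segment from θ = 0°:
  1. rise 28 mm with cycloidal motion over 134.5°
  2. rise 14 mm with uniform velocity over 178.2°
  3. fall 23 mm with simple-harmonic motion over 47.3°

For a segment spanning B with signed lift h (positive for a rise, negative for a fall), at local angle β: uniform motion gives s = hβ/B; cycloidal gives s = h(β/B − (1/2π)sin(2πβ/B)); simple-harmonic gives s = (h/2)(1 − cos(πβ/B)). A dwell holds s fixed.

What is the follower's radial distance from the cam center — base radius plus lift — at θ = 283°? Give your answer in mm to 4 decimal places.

seg 1 [0°–134.5°] cycloidal, h=28: full span → s += 28 → s = 28.0000
seg 2 [134.5°–312.7°] uniform, h=14: θ=283° here. β=148.5, B=178.2. 14·148.5/178.2 = 11.6667 → s = 39.6667
radial distance = base radius + s = 10 + 39.6667 = 49.6667

49.6667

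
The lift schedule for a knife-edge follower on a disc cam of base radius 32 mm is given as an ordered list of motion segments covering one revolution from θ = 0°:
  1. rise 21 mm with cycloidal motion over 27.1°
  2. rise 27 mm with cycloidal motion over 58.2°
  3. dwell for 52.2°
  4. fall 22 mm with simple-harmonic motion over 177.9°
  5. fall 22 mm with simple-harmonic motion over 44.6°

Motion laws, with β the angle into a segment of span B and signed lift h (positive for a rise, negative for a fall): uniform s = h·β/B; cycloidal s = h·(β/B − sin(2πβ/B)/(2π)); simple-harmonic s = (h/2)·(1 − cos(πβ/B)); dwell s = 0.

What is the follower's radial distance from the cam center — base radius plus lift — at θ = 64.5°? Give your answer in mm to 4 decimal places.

seg 1 [0°–27.1°] cycloidal, h=21: full span → s += 21 → s = 21.0000
seg 2 [27.1°–85.3°] cycloidal, h=27: θ=64.5° here. β=37.4, B=58.2. 27·(0.6426 − sin(2π·0.6426)/(2π)) = 20.7061 → s = 41.7061
radial distance = base radius + s = 32 + 41.7061 = 73.7061

73.7061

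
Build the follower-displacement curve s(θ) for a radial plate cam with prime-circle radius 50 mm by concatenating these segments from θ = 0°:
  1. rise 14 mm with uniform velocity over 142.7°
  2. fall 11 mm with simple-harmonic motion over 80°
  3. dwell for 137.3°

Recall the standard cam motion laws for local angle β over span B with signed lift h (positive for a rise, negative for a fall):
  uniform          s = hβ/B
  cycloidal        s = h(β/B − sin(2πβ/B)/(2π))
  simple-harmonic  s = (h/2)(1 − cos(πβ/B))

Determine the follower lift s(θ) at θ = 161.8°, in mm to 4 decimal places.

seg 1 [0°–142.7°] uniform, h=14: full span → s += 14 → s = 14.0000
seg 2 [142.7°–222.7°] simple-harmonic, h=-11: θ=161.8° here. β=19.1, B=80. -11/2·(1 − cos(π·0.2388)) = -1.4759 → s = 12.5241

12.5241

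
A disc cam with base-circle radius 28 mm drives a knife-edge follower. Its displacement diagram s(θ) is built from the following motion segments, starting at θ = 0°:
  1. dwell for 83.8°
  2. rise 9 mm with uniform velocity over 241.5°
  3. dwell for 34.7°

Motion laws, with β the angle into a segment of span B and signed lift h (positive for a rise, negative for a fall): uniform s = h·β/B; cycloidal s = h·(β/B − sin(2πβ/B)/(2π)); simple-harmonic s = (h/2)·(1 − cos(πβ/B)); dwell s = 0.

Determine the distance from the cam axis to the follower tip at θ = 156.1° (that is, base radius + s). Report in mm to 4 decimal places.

seg 1 [0°–83.8°] dwell: s stays 0.0000
seg 2 [83.8°–325.3°] uniform, h=9: θ=156.1° here. β=72.3, B=241.5. 9·72.3/241.5 = 2.6944 → s = 2.6944
radial distance = base radius + s = 28 + 2.6944 = 30.6944

30.6944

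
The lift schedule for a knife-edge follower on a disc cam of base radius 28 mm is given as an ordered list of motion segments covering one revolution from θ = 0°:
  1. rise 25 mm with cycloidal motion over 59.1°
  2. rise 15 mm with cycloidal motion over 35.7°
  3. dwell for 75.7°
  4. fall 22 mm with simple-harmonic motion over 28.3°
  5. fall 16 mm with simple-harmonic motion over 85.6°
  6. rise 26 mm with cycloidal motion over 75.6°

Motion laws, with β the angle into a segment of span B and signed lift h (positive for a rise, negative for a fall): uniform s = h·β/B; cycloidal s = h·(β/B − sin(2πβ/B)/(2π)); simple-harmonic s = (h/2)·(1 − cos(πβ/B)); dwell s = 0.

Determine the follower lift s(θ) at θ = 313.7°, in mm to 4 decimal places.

seg 1 [0°–59.1°] cycloidal, h=25: full span → s += 25 → s = 25.0000
seg 2 [59.1°–94.8°] cycloidal, h=15: full span → s += 15 → s = 40.0000
seg 3 [94.8°–170.5°] dwell: s stays 40.0000
seg 4 [170.5°–198.8°] simple-harmonic, h=-22: full span → s += -22 → s = 18.0000
seg 5 [198.8°–284.4°] simple-harmonic, h=-16: full span → s += -16 → s = 2.0000
seg 6 [284.4°–360°] cycloidal, h=26: θ=313.7° here. β=29.3, B=75.6. 26·(0.3876 − sin(2π·0.3876)/(2π)) = 7.3906 → s = 9.3906

9.3906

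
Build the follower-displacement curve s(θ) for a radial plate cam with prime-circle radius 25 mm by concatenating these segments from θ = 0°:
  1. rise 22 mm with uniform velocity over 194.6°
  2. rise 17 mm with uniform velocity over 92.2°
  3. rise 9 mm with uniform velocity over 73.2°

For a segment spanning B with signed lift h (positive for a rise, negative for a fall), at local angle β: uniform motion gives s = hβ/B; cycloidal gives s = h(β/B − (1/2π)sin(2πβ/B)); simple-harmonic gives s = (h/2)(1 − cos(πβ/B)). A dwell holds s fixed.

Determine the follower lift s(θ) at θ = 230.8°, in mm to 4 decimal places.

seg 1 [0°–194.6°] uniform, h=22: full span → s += 22 → s = 22.0000
seg 2 [194.6°–286.8°] uniform, h=17: θ=230.8° here. β=36.2, B=92.2. 17·36.2/92.2 = 6.6746 → s = 28.6746

28.6746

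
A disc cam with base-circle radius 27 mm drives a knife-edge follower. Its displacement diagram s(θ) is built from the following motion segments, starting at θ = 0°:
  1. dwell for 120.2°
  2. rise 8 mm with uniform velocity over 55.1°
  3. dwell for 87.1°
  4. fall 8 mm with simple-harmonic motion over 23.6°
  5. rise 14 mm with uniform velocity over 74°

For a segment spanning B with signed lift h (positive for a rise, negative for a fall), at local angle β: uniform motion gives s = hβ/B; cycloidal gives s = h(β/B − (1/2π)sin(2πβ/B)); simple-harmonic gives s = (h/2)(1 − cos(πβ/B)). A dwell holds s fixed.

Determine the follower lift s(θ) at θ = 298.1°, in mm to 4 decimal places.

seg 1 [0°–120.2°] dwell: s stays 0.0000
seg 2 [120.2°–175.3°] uniform, h=8: full span → s += 8 → s = 8.0000
seg 3 [175.3°–262.4°] dwell: s stays 8.0000
seg 4 [262.4°–286°] simple-harmonic, h=-8: full span → s += -8 → s = 0.0000
seg 5 [286°–360°] uniform, h=14: θ=298.1° here. β=12.1, B=74. 14·12.1/74 = 2.2892 → s = 2.2892

2.2892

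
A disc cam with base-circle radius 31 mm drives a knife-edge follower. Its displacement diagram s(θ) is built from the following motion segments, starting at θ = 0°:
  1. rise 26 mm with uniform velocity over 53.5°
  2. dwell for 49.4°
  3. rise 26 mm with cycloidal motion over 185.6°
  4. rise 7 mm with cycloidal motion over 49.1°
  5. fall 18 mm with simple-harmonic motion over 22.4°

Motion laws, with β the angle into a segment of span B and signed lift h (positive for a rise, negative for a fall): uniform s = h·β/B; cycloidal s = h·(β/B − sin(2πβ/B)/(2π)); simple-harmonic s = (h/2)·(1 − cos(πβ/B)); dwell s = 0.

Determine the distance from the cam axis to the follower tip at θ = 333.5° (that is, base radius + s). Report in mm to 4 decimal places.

seg 1 [0°–53.5°] uniform, h=26: full span → s += 26 → s = 26.0000
seg 2 [53.5°–102.9°] dwell: s stays 26.0000
seg 3 [102.9°–288.5°] cycloidal, h=26: full span → s += 26 → s = 52.0000
seg 4 [288.5°–337.6°] cycloidal, h=7: θ=333.5° here. β=45, B=49.1. 7·(0.9165 − sin(2π·0.9165)/(2π)) = 6.9735 → s = 58.9735
radial distance = base radius + s = 31 + 58.9735 = 89.9735

89.9735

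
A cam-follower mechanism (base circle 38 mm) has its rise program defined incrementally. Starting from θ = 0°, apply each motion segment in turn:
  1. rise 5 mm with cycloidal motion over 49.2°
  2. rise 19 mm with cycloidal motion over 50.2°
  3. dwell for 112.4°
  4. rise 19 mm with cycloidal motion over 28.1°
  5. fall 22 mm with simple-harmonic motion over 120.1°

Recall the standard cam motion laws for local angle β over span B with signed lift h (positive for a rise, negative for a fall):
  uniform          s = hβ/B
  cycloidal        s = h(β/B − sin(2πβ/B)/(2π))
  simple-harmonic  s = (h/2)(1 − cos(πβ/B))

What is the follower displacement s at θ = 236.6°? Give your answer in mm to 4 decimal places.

seg 1 [0°–49.2°] cycloidal, h=5: full span → s += 5 → s = 5.0000
seg 2 [49.2°–99.4°] cycloidal, h=19: full span → s += 19 → s = 24.0000
seg 3 [99.4°–211.8°] dwell: s stays 24.0000
seg 4 [211.8°–239.9°] cycloidal, h=19: θ=236.6° here. β=24.8, B=28.1. 19·(0.8826 − sin(2π·0.8826)/(2π)) = 18.8030 → s = 42.8030

42.8030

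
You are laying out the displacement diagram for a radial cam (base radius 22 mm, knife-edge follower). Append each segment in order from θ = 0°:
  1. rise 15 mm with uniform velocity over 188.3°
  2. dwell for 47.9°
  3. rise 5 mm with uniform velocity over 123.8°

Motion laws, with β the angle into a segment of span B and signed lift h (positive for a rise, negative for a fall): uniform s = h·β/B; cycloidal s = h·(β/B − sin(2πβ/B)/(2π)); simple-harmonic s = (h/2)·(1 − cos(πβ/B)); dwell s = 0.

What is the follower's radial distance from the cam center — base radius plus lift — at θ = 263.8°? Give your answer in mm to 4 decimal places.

seg 1 [0°–188.3°] uniform, h=15: full span → s += 15 → s = 15.0000
seg 2 [188.3°–236.2°] dwell: s stays 15.0000
seg 3 [236.2°–360°] uniform, h=5: θ=263.8° here. β=27.6, B=123.8. 5·27.6/123.8 = 1.1147 → s = 16.1147
radial distance = base radius + s = 22 + 16.1147 = 38.1147

38.1147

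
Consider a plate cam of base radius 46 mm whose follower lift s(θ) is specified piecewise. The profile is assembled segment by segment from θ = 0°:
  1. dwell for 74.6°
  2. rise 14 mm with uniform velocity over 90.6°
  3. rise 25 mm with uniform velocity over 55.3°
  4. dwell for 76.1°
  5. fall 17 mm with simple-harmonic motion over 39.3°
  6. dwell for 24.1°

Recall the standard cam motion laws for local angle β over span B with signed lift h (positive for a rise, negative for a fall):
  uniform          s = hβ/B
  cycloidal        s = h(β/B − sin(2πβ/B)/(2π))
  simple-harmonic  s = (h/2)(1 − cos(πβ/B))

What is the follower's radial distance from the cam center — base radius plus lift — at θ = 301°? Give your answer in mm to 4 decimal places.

seg 1 [0°–74.6°] dwell: s stays 0.0000
seg 2 [74.6°–165.2°] uniform, h=14: full span → s += 14 → s = 14.0000
seg 3 [165.2°–220.5°] uniform, h=25: full span → s += 25 → s = 39.0000
seg 4 [220.5°–296.6°] dwell: s stays 39.0000
seg 5 [296.6°–335.9°] simple-harmonic, h=-17: θ=301° here. β=4.4, B=39.3. -17/2·(1 − cos(π·0.1120)) = -0.5204 → s = 38.4796
radial distance = base radius + s = 46 + 38.4796 = 84.4796

84.4796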